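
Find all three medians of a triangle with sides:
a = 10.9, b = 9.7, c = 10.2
Using m_x = ½√(2y² + 2z² - x²):
m_a = ½√(2·9.7² + 2·10.2² - 10.9²) = ½√277.45 = 8.328
m_b = ½√(2·10.9² + 2·10.2² - 9.7²) = ½√351.61 = 9.376
m_c = ½√(2·10.9² + 2·9.7² - 10.2²) = ½√321.76 = 8.969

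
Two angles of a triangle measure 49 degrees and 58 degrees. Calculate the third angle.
Sum of angles in a triangle = 180 degrees
Third angle = 180 - 49 - 58
Third angle = 73 degrees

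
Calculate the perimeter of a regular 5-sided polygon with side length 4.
Perimeter = number of sides * side length
Perimeter = 5 * 4
Perimeter = 20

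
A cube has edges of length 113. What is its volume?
Volume = s³
Volume = 113³
Volume = 1442897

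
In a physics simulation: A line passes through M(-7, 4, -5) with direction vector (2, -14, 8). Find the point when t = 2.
P(2) = (-7 + 2(2), 4 + (-14)(2), -5 + 8(2)) = (-3, -24, 11)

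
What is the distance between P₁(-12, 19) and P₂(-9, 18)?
Using the distance formula: d = sqrt((x₂-x₁)² + (y₂-y₁)²)
dx = (-9) - (-12) = 3
dy = 18 - 19 = -1
d = sqrt(3² + (-1)²) = sqrt(9 + 1) = sqrt(10) = 3.16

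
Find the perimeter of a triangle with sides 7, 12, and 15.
Perimeter = sum of all sides
Perimeter = 7 + 12 + 15
Perimeter = 34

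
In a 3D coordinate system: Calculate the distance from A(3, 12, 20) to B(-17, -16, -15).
d = √[(-20)² + (-28)² + (-35)²] = √2409 = 49.08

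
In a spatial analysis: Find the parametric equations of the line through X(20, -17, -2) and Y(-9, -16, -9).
Direction vector d = Y - X = (-29, 1, -7)
x = 20 - 29t, y = -17 + t, z = -2 - 7t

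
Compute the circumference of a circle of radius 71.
Circumference = 2 * pi * r
Circumference = 2 * pi * 71
Circumference = 446.11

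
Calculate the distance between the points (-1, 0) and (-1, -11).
Using the distance formula: d = sqrt((x₂-x₁)² + (y₂-y₁)²)
dx = (-1) - (-1) = 0
dy = (-11) - 0 = -11
d = sqrt(0² + (-11)²) = sqrt(0 + 121) = sqrt(121) = 11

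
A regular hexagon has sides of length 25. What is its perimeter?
Perimeter = number of sides * side length
Perimeter = 6 * 25
Perimeter = 150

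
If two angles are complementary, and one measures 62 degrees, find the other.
Complementary angles sum to 90 degrees.
Other angle = 90 - 62
Other angle = 28 degrees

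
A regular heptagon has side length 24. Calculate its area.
For a regular 7-gon with side length s = 24:
Apothem a = s / (2*tan(pi/7)) = 24 / (2*tan(pi/7)) ≈ 24.91826
Perimeter P = 7 * 24 = 168
Area = (1/2) * P * a = (1/2) * 168 * 24.91826 = 2093.13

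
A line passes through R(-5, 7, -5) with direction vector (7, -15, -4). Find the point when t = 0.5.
P(0.5) = (-5 + 7(0.5), 7 + (-15)(0.5), -5 + (-4)(0.5)) = (-1.5, -0.5, -7)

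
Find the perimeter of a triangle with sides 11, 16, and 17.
Perimeter = sum of all sides
Perimeter = 11 + 16 + 17
Perimeter = 44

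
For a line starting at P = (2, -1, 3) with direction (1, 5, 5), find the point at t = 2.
P(2) = (2 + 1(2), -1 + 5(2), 3 + 5(2)) = (4, 9, 13)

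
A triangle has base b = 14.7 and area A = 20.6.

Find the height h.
A = ½bh  →  h = 2A/b
h = 2·20.6/14.7 = 2.803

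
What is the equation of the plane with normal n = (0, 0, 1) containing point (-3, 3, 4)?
d = n·P = (0)(-3) + (0)(3) + (1)(4) = 4
Plane: z = 4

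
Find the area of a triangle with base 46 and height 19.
Area = (1/2) * base * height
Area = (1/2) * 46 * 19
Area = 437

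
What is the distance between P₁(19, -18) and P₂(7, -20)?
Using the distance formula: d = sqrt((x₂-x₁)² + (y₂-y₁)²)
dx = 7 - 19 = -12
dy = (-20) - (-18) = -2
d = sqrt((-12)² + (-2)²) = sqrt(144 + 4) = sqrt(148) = 12.17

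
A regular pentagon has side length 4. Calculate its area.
For a regular 5-gon with side length s = 4:
Apothem a = s / (2*tan(pi/5)) = 4 / (2*tan(pi/5)) ≈ 2.7528
Perimeter P = 5 * 4 = 20
Area = (1/2) * P * a = (1/2) * 20 * 2.7528 = 27.53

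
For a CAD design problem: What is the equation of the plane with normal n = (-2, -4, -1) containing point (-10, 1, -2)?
d = n·P = (-2)(-10) + (-4)(1) + (-1)(-2) = 18
Plane: -2x - 4y - z = 18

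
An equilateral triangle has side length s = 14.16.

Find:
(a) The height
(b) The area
(a) Height h = s·√3/2 = 14.16·√3/2 = 12.26
(b) Area = (√3/4)·s² = (√3/4)·14.16² = (√3/4)·200.506 = 86.82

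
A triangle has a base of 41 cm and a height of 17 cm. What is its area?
Area = (1/2) * base * height
Area = (1/2) * 41 * 17
Area = 348.50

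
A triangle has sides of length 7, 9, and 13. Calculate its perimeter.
Perimeter = sum of all sides
Perimeter = 7 + 9 + 13
Perimeter = 29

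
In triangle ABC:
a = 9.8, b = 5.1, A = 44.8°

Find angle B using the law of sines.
sin(B)/b = sin(A)/a
sin(B) = b·sin(A)/a = 5.1·sin(44.8°)/9.8 = 0.366697
B = arcsin(0.366697) = 21.51°  (b ≤ a, so B ≤ A and the acute solution is unique)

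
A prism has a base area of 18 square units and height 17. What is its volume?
Volume = base area * height
Volume = 18 * 17
Volume = 306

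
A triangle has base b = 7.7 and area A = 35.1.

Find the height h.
A = ½bh  →  h = 2A/b
h = 2·35.1/7.7 = 9.117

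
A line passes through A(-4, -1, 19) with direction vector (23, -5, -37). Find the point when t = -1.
P(-1) = (-4 + 23(-1), -1 + (-5)(-1), 19 + (-37)(-1)) = (-27, 4, 56)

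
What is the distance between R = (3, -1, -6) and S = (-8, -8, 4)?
d = √[(-11)² + (-7)² + (10)²] = √270 = 16.43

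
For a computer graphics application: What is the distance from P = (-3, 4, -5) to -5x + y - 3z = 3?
d = |(-5)(-3) + 1(4) + (-3)(-5) - (3)| / √((-5)² + 1² + (-3)²) = 31/√35 = 5.24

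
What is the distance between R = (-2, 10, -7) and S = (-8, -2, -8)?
d = √[(-6)² + (-12)² + (-1)²] = √181 = 13.45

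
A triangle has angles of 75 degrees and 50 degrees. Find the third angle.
Sum of angles in a triangle = 180 degrees
Third angle = 180 - 75 - 50
Third angle = 55 degrees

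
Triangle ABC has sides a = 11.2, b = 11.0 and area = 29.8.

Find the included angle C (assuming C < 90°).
Area = ½ab·sin(C)  →  sin(C) = 2·Area/(ab)
sin(C) = 2·29.8/(11.2·11.0) = 0.483766
C = arcsin(0.483766) = 28.93°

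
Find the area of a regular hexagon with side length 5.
For a regular 6-gon with side length s = 5:
Apothem a = s / (2*tan(pi/6)) = 5 / (2*tan(pi/6)) ≈ 4.3301
Perimeter P = 6 * 5 = 30
Area = (1/2) * P * a = (1/2) * 30 * 4.3301 = 64.95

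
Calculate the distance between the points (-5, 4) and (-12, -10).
Using the distance formula: d = sqrt((x₂-x₁)² + (y₂-y₁)²)
dx = (-12) - (-5) = -7
dy = (-10) - 4 = -14
d = sqrt((-7)² + (-14)²) = sqrt(49 + 196) = sqrt(245) = 15.65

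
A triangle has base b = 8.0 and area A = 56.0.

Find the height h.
A = ½bh  →  h = 2A/b
h = 2·56.0/8.0 = 14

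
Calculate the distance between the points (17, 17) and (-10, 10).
Using the distance formula: d = sqrt((x₂-x₁)² + (y₂-y₁)²)
dx = (-10) - 17 = -27
dy = 10 - 17 = -7
d = sqrt((-27)² + (-7)²) = sqrt(729 + 49) = sqrt(778) = 27.89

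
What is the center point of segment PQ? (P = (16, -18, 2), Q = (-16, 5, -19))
Midpoint = ((16-16)/2, (-18+5)/2, (2-19)/2) = (0, -6.5, -8.5)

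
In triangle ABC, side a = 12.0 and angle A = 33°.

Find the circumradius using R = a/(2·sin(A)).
R = a/(2·sin(A)) = 12.0/(2·sin(33°))
R = 12.0/(2·0.544639) = 12.0/1.089278 = 11.02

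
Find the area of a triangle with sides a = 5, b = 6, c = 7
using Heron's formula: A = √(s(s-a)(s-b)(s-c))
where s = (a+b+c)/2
s = (5+6+7)/2 = 9
A = √(9·4·3·2) = √216 = 14.7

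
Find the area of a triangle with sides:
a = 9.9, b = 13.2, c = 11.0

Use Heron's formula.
s = (a+b+c)/2 = (9.9+13.2+11.0)/2 = 17.05
A = √(s(s-a)(s-b)(s-c)) = √(17.05·7.15·3.85·6.05)
A = √2839.53 = 53.29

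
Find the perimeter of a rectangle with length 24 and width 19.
Perimeter = 2 * (length + width)
Perimeter = 2 * (24 + 19)
Perimeter = 2 * 43
Perimeter = 86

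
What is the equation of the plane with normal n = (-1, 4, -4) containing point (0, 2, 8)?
d = n·P = (-1)(0) + (4)(2) + (-4)(8) = -24
Plane: -x + 4y - 4z = -24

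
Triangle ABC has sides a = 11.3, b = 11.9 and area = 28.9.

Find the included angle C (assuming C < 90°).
Area = ½ab·sin(C)  →  sin(C) = 2·Area/(ab)
sin(C) = 2·28.9/(11.3·11.9) = 0.429836
C = arcsin(0.429836) = 25.46°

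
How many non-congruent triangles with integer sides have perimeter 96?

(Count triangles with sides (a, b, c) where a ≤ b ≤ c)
With a ≤ b ≤ c and a + b + c = 96, the triangle inequality a + b > c gives c < 96/2, so c ≤ 47.
Iterate a from 1 to ⌊p/3⌋ = 32; for each a, b ranges from a to ⌊(p−a)/2⌋ with c = p − a − b, keeping only c ≥ b.
Triples: (2, 47, 47), (3, 46, 47), (4, 45, 47), …
Count = 192 triangles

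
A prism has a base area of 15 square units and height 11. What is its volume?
Volume = base area * height
Volume = 15 * 11
Volume = 165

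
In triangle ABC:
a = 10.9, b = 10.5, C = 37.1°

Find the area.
Using A = ½ab·sin(C):
A = ½·10.9·10.5·sin(37.1°) = ½·114.45·0.603208 = 34.52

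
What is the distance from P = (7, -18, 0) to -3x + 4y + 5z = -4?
d = |(-3)(7) + 4(-18) + 5(0) - (-4)| / √((-3)² + 4² + 5²) = 89/√50 = 12.59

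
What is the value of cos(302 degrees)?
cos(302 degrees) = 0.5299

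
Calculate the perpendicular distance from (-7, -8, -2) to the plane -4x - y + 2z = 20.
d = |(-4)(-7) + (-1)(-8) + 2(-2) - (20)| / √((-4)² + (-1)² + 2²) = 12/√21 = 2.619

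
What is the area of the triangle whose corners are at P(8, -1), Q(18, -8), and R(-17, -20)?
Using the coordinate formula: Area = (1/2)|x₁(y₂-y₃) + x₂(y₃-y₁) + x₃(y₁-y₂)|
Area = (1/2)|8((-8)-(-20)) + 18((-20)-(-1)) + (-17)((-1)-(-8))|
Area = (1/2)|8*12 + 18*(-19) + (-17)*7|
Area = (1/2)|96 + (-342) + (-119)|
Area = (1/2)*365 = 182.50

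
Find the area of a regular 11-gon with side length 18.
For a regular 11-gon with side length s = 18:
Apothem a = s / (2*tan(pi/11)) = 18 / (2*tan(pi/11)) ≈ 30.6512
Perimeter P = 11 * 18 = 198
Area = (1/2) * P * a = (1/2) * 198 * 30.6512 = 3034.47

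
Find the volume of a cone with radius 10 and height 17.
Volume = (1/3) * pi * r² * h
Volume = (1/3) * pi * 10² * 17
Volume = (1/3) * pi * 100 * 17
Volume = (1/3) * pi * 1700
Volume = 1780.24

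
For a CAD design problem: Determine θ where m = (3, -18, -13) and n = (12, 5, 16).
m·n = -262, |m|² = 502, |n|² = 425
cos θ = -262/√213350 ≈ -0.5672
θ ≈ 124.6°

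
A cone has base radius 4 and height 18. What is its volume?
Volume = (1/3) * pi * r² * h
Volume = (1/3) * pi * 4² * 18
Volume = (1/3) * pi * 16 * 18
Volume = (1/3) * pi * 288
Volume = 301.59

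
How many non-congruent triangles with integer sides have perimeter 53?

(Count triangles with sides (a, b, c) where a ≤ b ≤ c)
With a ≤ b ≤ c and a + b + c = 53, the triangle inequality a + b > c gives c < 53/2, so c ≤ 26.
Iterate a from 1 to ⌊p/3⌋ = 17; for each a, b ranges from a to ⌊(p−a)/2⌋ with c = p − a − b, keeping only c ≥ b.
Triples: (1, 26, 26), (2, 25, 26), (3, 24, 26), …
Count = 65 triangles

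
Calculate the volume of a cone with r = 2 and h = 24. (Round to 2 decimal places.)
Volume = (1/3) * pi * r² * h
Volume = (1/3) * pi * 2² * 24
Volume = (1/3) * pi * 4 * 24
Volume = (1/3) * pi * 96
Volume = 100.53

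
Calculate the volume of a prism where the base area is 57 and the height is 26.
Volume = base area * height
Volume = 57 * 26
Volume = 1482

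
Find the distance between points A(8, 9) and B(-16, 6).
Using the distance formula: d = sqrt((x₂-x₁)² + (y₂-y₁)²)
dx = (-16) - 8 = -24
dy = 6 - 9 = -3
d = sqrt((-24)² + (-3)²) = sqrt(576 + 9) = sqrt(585) = 24.19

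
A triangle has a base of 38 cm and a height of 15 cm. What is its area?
Area = (1/2) * base * height
Area = (1/2) * 38 * 15
Area = 285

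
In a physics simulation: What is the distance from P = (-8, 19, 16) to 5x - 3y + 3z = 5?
d = |5(-8) + (-3)(19) + 3(16) - (5)| / √(5² + (-3)² + 3²) = 54/√43 = 8.235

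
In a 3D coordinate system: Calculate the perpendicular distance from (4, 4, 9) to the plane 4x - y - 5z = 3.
d = |4(4) + (-1)(4) + (-5)(9) - (3)| / √(4² + (-1)² + (-5)²) = 36/√42 = 5.555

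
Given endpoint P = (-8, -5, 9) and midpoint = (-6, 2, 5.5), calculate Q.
Q = (2×(-6) - (-8), 2×2 - (-5), 2×5.5 - 9) = (-4, 9, 2)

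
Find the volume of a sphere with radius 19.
Volume = (4/3) * pi * r³
Volume = (4/3) * pi * 19³
Volume = (4/3) * pi * 6859
Volume = 28730.91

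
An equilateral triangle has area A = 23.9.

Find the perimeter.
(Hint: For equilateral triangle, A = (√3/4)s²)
A = (√3/4)s²  →  s² = 4A/√3 = 4·23.9/√3 = 55.1947
s = 7.42931
Perimeter = 3s = 22.29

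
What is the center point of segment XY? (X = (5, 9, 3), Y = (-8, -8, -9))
Midpoint = ((5-8)/2, (9-8)/2, (3-9)/2) = (-1.5, 0.5, -3)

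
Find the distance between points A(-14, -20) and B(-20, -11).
Using the distance formula: d = sqrt((x₂-x₁)² + (y₂-y₁)²)
dx = (-20) - (-14) = -6
dy = (-11) - (-20) = 9
d = sqrt((-6)² + 9²) = sqrt(36 + 81) = sqrt(117) = 10.82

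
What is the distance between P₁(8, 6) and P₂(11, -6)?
Using the distance formula: d = sqrt((x₂-x₁)² + (y₂-y₁)²)
dx = 11 - 8 = 3
dy = (-6) - 6 = -12
d = sqrt(3² + (-12)²) = sqrt(9 + 144) = sqrt(153) = 12.37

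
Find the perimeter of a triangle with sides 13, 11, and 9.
Perimeter = sum of all sides
Perimeter = 13 + 11 + 9
Perimeter = 33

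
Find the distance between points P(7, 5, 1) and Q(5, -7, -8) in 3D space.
d = √[(-2)² + (-12)² + (-9)²] = √229 = 15.13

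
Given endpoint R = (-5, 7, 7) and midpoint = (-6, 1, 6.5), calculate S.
S = (2×(-6) - (-5), 2×1 - 7, 2×6.5 - 7) = (-7, -5, 6)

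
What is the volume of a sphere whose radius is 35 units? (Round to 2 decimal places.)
Volume = (4/3) * pi * r³
Volume = (4/3) * pi * 35³
Volume = (4/3) * pi * 42875
Volume = 179594.38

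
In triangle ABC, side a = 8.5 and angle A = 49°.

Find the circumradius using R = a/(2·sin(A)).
R = a/(2·sin(A)) = 8.5/(2·sin(49°))
R = 8.5/(2·0.754710) = 8.5/1.509419 = 5.631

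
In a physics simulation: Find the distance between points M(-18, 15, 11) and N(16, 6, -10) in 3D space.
d = √[(34)² + (-9)² + (-21)²] = √1678 = 40.96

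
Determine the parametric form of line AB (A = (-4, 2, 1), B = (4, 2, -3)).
Direction vector d = B - A = (8, 0, -4)
x = -4 + 8t, y = 2, z = 1 - 4t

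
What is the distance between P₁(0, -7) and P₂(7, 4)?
Using the distance formula: d = sqrt((x₂-x₁)² + (y₂-y₁)²)
dx = 7 - 0 = 7
dy = 4 - (-7) = 11
d = sqrt(7² + 11²) = sqrt(49 + 121) = sqrt(170) = 13.04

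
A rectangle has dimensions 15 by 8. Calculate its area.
Area = length * width
Area = 15 * 8
Area = 120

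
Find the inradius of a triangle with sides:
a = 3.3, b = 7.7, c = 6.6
s = (a+b+c)/2 = (3.3+7.7+6.6)/2 = 8.8
Area = √(s(s-a)(s-b)(s-c)) = √(8.8·5.5·1.1·2.2) = 10.8226
r = Area/s = 10.8226/8.8 = 1.23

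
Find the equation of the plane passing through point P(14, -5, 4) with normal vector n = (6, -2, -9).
d = n·P = (6)(14) + (-2)(-5) + (-9)(4) = 58
Plane: 6x - 2y - 9z = 58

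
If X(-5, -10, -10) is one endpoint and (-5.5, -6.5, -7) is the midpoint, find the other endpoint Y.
Y = (2×(-5.5) - (-5), 2×(-6.5) - (-10), 2×(-7) - (-10)) = (-6, -3, -4)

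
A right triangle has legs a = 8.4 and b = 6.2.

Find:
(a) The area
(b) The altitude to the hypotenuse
(a) Area = ½ab = ½·8.4·6.2 = 26.04
(b) Hypotenuse c = √(8.4² + 6.2²) = √109 = 10.4403
    Area = ½·c·h_c  →  h_c = 2·Area/c = 2·26.04/10.4403 = 4.988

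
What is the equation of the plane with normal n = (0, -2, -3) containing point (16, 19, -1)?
d = n·P = (0)(16) + (-2)(19) + (-3)(-1) = -35
Plane: -2y - 3z = -35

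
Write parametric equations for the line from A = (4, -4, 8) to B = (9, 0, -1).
Direction vector d = B - A = (5, 4, -9)
x = 4 + 5t, y = -4 + 4t, z = 8 - 9t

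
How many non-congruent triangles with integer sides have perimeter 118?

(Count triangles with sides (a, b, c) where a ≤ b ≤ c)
With a ≤ b ≤ c and a + b + c = 118, the triangle inequality a + b > c gives c < 118/2, so c ≤ 58.
Iterate a from 1 to ⌊p/3⌋ = 39; for each a, b ranges from a to ⌊(p−a)/2⌋ with c = p − a − b, keeping only c ≥ b.
Triples: (2, 58, 58), (3, 57, 58), (4, 56, 58), …
Count = 290 triangles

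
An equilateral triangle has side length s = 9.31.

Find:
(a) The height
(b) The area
(a) Height h = s·√3/2 = 9.31·√3/2 = 8.063
(b) Area = (√3/4)·s² = (√3/4)·9.31² = (√3/4)·86.6761 = 37.53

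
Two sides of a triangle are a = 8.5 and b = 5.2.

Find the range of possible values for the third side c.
By the triangle inequality: |a - b| < c < a + b
|8.5 - 5.2| < c < 8.5 + 5.2
3.3 < c < 13.7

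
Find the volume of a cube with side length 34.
Volume = s³
Volume = 34³
Volume = 39304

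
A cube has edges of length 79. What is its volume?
Volume = s³
Volume = 79³
Volume = 493039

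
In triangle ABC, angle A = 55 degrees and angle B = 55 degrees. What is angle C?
Sum of angles in a triangle = 180 degrees
Third angle = 180 - 55 - 55
Third angle = 70 degrees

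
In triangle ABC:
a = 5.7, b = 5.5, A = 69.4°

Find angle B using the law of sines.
sin(B)/b = sin(A)/a
sin(B) = b·sin(A)/a = 5.5·sin(69.4°)/5.7 = 0.903215
B = arcsin(0.903215) = 64.58°  (b ≤ a, so B ≤ A and the acute solution is unique)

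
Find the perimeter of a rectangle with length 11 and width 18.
Perimeter = 2 * (length + width)
Perimeter = 2 * (11 + 18)
Perimeter = 2 * 29
Perimeter = 58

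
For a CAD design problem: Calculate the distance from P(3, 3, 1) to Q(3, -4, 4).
d = √[(0)² + (-7)² + (3)²] = √58 = 7.616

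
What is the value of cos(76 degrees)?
cos(76 degrees) = 0.2419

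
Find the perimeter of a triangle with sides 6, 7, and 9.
Perimeter = sum of all sides
Perimeter = 6 + 7 + 9
Perimeter = 22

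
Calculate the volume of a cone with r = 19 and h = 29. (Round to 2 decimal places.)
Volume = (1/3) * pi * r² * h
Volume = (1/3) * pi * 19² * 29
Volume = (1/3) * pi * 361 * 29
Volume = (1/3) * pi * 10469
Volume = 10963.11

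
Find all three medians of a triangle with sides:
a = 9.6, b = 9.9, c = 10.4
Using m_x = ½√(2y² + 2z² - x²):
m_a = ½√(2·9.9² + 2·10.4² - 9.6²) = ½√320.18 = 8.947
m_b = ½√(2·9.6² + 2·10.4² - 9.9²) = ½√302.63 = 8.698
m_c = ½√(2·9.6² + 2·9.9² - 10.4²) = ½√272.18 = 8.249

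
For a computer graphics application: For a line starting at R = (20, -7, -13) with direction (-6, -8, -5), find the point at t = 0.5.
P(0.5) = (20 + (-6)(0.5), -7 + (-8)(0.5), -13 + (-5)(0.5)) = (17, -11, -15.5)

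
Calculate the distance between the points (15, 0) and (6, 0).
Using the distance formula: d = sqrt((x₂-x₁)² + (y₂-y₁)²)
dx = 6 - 15 = -9
dy = 0 - 0 = 0
d = sqrt((-9)² + 0²) = sqrt(81 + 0) = sqrt(81) = 9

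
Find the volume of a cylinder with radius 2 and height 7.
Volume = pi * r² * h
Volume = pi * 2² * 7
Volume = pi * 4 * 7
Volume = pi * 28
Volume = 87.96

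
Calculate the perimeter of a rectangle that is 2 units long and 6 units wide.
Perimeter = 2 * (length + width)
Perimeter = 2 * (2 + 6)
Perimeter = 2 * 8
Perimeter = 16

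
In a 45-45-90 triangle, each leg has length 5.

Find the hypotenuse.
Hypotenuse = 5√2 = 7.071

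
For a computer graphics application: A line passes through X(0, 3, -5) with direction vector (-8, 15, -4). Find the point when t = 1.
P(1) = (0 + (-8)(1), 3 + 15(1), -5 + (-4)(1)) = (-8, 18, -9)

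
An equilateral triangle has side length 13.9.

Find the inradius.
For an equilateral triangle, r = s/(2√3) where s is the side.
r = 13.9/(2√3) = 13.9/3.464102 = 4.013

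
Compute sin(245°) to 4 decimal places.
sin(245 degrees) = -0.9063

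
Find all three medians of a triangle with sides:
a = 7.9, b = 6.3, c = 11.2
Using m_x = ½√(2y² + 2z² - x²):
m_a = ½√(2·6.3² + 2·11.2² - 7.9²) = ½√267.85 = 8.183
m_b = ½√(2·7.9² + 2·11.2² - 6.3²) = ½√336.01 = 9.165
m_c = ½√(2·7.9² + 2·6.3² - 11.2²) = ½√78.76 = 4.437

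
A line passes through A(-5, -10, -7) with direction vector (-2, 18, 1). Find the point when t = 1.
P(1) = (-5 + (-2)(1), -10 + 18(1), -7 + 1(1)) = (-7, 8, -6)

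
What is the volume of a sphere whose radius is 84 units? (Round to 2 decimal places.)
Volume = (4/3) * pi * r³
Volume = (4/3) * pi * 84³
Volume = (4/3) * pi * 592704
Volume = 2482712.71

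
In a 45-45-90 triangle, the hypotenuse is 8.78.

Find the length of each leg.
In a 45-45-90 triangle, hypotenuse = leg·√2  →  leg = hypotenuse/√2
leg = 8.78/√2 = 6.208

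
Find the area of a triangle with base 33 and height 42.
Area = (1/2) * base * height
Area = (1/2) * 33 * 42
Area = 693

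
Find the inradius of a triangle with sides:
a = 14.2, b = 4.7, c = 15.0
s = (a+b+c)/2 = (14.2+4.7+15.0)/2 = 16.95
Area = √(s(s-a)(s-b)(s-c)) = √(16.95·2.75·12.25·1.95) = 33.3685
r = Area/s = 33.3685/16.95 = 1.969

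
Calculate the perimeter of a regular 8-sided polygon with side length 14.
Perimeter = number of sides * side length
Perimeter = 8 * 14
Perimeter = 112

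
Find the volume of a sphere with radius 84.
Volume = (4/3) * pi * r³
Volume = (4/3) * pi * 84³
Volume = (4/3) * pi * 592704
Volume = 2482712.71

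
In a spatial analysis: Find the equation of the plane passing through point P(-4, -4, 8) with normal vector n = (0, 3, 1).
d = n·P = (0)(-4) + (3)(-4) + (1)(8) = -4
Plane: 3y + z = -4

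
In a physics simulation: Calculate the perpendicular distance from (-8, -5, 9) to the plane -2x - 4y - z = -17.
d = |(-2)(-8) + (-4)(-5) + (-1)(9) - (-17)| / √((-2)² + (-4)² + (-1)²) = 44/√21 = 9.602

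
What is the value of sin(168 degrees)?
sin(168 degrees) = 0.2079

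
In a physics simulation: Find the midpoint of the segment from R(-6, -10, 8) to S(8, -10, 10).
Midpoint = ((-6+8)/2, (-10-10)/2, (8+10)/2) = (1, -10, 9)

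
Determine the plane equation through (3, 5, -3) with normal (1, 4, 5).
d = n·P = (1)(3) + (4)(5) + (5)(-3) = 8
Plane: x + 4y + 5z = 8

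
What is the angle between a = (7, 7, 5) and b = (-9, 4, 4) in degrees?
a·b = -15, |a|² = 123, |b|² = 113
cos θ = -15/√13899 ≈ -0.1272
θ ≈ 97.31°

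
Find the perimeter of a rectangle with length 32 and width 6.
Perimeter = 2 * (length + width)
Perimeter = 2 * (32 + 6)
Perimeter = 2 * 38
Perimeter = 76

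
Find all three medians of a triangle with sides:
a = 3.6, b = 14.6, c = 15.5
Using m_x = ½√(2y² + 2z² - x²):
m_a = ½√(2·14.6² + 2·15.5² - 3.6²) = ½√893.86 = 14.95
m_b = ½√(2·3.6² + 2·15.5² - 14.6²) = ½√293.26 = 8.562
m_c = ½√(2·3.6² + 2·14.6² - 15.5²) = ½√211.99 = 7.28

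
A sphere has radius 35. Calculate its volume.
Volume = (4/3) * pi * r³
Volume = (4/3) * pi * 35³
Volume = (4/3) * pi * 42875
Volume = 179594.38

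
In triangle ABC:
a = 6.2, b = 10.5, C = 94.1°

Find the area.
Using A = ½ab·sin(C):
A = ½·6.2·10.5·sin(94.1°) = ½·65.1·0.997441 = 32.47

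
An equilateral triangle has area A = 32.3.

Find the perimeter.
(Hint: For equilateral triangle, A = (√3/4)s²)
A = (√3/4)s²  →  s² = 4A/√3 = 4·32.3/√3 = 74.5937
s = 8.63676
Perimeter = 3s = 25.91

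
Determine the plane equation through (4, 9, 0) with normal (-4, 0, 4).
d = n·P = (-4)(4) + (0)(9) + (4)(0) = -16
Plane: -4x + 4z = -16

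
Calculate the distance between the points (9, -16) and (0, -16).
Using the distance formula: d = sqrt((x₂-x₁)² + (y₂-y₁)²)
dx = 0 - 9 = -9
dy = (-16) - (-16) = 0
d = sqrt((-9)² + 0²) = sqrt(81 + 0) = sqrt(81) = 9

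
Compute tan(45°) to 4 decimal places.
tan(45 degrees) = 1
Decimal approximation: 1.0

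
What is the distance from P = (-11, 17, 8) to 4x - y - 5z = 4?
d = |4(-11) + (-1)(17) + (-5)(8) - (4)| / √(4² + (-1)² + (-5)²) = 105/√42 = 16.2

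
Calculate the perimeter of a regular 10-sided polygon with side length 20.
Perimeter = number of sides * side length
Perimeter = 10 * 20
Perimeter = 200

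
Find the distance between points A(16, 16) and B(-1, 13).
Using the distance formula: d = sqrt((x₂-x₁)² + (y₂-y₁)²)
dx = (-1) - 16 = -17
dy = 13 - 16 = -3
d = sqrt((-17)² + (-3)²) = sqrt(289 + 9) = sqrt(298) = 17.26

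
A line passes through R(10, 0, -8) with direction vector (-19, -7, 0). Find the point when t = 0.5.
P(0.5) = (10 + (-19)(0.5), 0 + (-7)(0.5), -8 + 0(0.5)) = (0.5, -3.5, -8)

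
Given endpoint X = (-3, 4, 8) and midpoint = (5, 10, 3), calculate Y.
Y = (2×5 - (-3), 2×10 - 4, 2×3 - 8) = (13, 16, -2)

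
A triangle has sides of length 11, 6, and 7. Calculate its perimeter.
Perimeter = sum of all sides
Perimeter = 11 + 6 + 7
Perimeter = 24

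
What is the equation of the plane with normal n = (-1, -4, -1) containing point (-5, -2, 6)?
d = n·P = (-1)(-5) + (-4)(-2) + (-1)(6) = 7
Plane: -x - 4y - z = 7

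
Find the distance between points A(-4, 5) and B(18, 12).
Using the distance formula: d = sqrt((x₂-x₁)² + (y₂-y₁)²)
dx = 18 - (-4) = 22
dy = 12 - 5 = 7
d = sqrt(22² + 7²) = sqrt(484 + 49) = sqrt(533) = 23.09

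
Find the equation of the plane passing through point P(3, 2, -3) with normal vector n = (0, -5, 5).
d = n·P = (0)(3) + (-5)(2) + (5)(-3) = -25
Plane: -5y + 5z = -25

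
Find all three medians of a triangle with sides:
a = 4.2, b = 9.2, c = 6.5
Using m_x = ½√(2y² + 2z² - x²):
m_a = ½√(2·9.2² + 2·6.5² - 4.2²) = ½√236.14 = 7.683
m_b = ½√(2·4.2² + 2·6.5² - 9.2²) = ½√35.14 = 2.964
m_c = ½√(2·4.2² + 2·9.2² - 6.5²) = ½√162.31 = 6.37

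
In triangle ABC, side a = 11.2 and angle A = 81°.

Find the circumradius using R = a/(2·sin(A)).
R = a/(2·sin(A)) = 11.2/(2·sin(81°))
R = 11.2/(2·0.987688) = 11.2/1.975377 = 5.67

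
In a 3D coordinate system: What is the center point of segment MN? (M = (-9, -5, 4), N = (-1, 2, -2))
Midpoint = ((-9-1)/2, (-5+2)/2, (4-2)/2) = (-5, -1.5, 1)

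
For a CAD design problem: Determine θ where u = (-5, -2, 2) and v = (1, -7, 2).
u·v = 13, |u|² = 33, |v|² = 54
cos θ = 13/√1782 ≈ 0.308
θ ≈ 72.06°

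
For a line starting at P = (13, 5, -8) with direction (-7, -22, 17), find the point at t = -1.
P(-1) = (13 + (-7)(-1), 5 + (-22)(-1), -8 + 17(-1)) = (20, 27, -25)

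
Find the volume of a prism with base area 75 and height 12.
Volume = base area * height
Volume = 75 * 12
Volume = 900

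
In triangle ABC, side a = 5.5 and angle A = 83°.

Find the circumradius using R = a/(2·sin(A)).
R = a/(2·sin(A)) = 5.5/(2·sin(83°))
R = 5.5/(2·0.992546) = 5.5/1.985092 = 2.771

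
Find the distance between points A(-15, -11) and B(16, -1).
Using the distance formula: d = sqrt((x₂-x₁)² + (y₂-y₁)²)
dx = 16 - (-15) = 31
dy = (-1) - (-11) = 10
d = sqrt(31² + 10²) = sqrt(961 + 100) = sqrt(1061) = 32.57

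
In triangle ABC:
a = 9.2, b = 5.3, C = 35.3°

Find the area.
Using A = ½ab·sin(C):
A = ½·9.2·5.3·sin(35.3°) = ½·48.76·0.577858 = 14.09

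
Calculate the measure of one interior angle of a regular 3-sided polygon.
Interior angle of a regular n-gon = (n-2)*180/n
Interior angle = (3-2)*180/3
Interior angle = 1*180/3
Interior angle = 180/3
Interior angle = 60 degrees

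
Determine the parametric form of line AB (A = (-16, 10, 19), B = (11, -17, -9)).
Direction vector d = B - A = (27, -27, -28)
x = -16 + 27t, y = 10 - 27t, z = 19 - 28t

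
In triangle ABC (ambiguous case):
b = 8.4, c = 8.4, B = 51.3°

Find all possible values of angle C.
sin(C)/c = sin(B)/b  →  sin(C) = c·sin(B)/b = 8.4·sin(51.3°)/8.4 = 0.780430
C₁ = arcsin(0.780430) = 51.3°,  C₂ = 180° - C₁ = 128.7°
Check C₂: A = 180° - 51.3° - 128.7° = 0° ≤ 0, rejected
C = 51.3° (one solution)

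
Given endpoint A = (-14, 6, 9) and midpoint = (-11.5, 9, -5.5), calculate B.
B = (2×(-11.5) - (-14), 2×9 - 6, 2×(-5.5) - 9) = (-9, 12, -20)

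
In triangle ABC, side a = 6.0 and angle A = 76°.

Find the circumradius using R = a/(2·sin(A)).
R = a/(2·sin(A)) = 6.0/(2·sin(76°))
R = 6.0/(2·0.970296) = 6.0/1.940591 = 3.092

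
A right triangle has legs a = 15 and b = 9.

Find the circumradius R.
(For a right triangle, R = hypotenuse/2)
Hypotenuse c = √(15² + 9²) = √306 = 17.4929
R = c/2 = 8.746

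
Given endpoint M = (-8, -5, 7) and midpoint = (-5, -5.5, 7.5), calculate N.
N = (2×(-5) - (-8), 2×(-5.5) - (-5), 2×7.5 - 7) = (-2, -6, 8)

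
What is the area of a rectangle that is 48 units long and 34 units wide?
Area = length * width
Area = 48 * 34
Area = 1632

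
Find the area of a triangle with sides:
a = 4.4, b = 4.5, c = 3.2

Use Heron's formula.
s = (a+b+c)/2 = (4.4+4.5+3.2)/2 = 6.05
A = √(s(s-a)(s-b)(s-c)) = √(6.05·1.65·1.55·2.85)
A = √44.0977 = 6.641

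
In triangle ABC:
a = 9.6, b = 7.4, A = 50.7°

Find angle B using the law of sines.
sin(B)/b = sin(A)/a
sin(B) = b·sin(A)/a = 7.4·sin(50.7°)/9.6 = 0.596502
B = arcsin(0.596502) = 36.62°  (b ≤ a, so B ≤ A and the acute solution is unique)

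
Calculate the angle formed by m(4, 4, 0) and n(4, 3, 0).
m·n = 28, |m|² = 32, |n|² = 25
cos θ = 28/√800 ≈ 0.9899
θ ≈ 8.13°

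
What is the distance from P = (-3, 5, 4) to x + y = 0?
d = |1(-3) + 1(5) + 0(4) - (0)| / √(1² + 1² + 0²) = 2/√2 = 1.414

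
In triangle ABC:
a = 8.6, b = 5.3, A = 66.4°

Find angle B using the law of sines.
sin(B)/b = sin(A)/a
sin(B) = b·sin(A)/a = 5.3·sin(66.4°)/8.6 = 0.564735
B = arcsin(0.564735) = 34.38°  (b ≤ a, so B ≤ A and the acute solution is unique)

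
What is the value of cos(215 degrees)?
cos(215 degrees) = -0.8192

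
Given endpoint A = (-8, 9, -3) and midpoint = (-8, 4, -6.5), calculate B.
B = (2×(-8) - (-8), 2×4 - 9, 2×(-6.5) - (-3)) = (-8, -1, -10)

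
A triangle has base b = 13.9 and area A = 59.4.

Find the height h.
A = ½bh  →  h = 2A/b
h = 2·59.4/13.9 = 8.547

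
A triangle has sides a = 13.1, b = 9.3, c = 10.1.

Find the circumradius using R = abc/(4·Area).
s = (a+b+c)/2 = 16.25
Area = √(s(s-a)(s-b)(s-c)) = √(16.25·3.15·6.95·6.15) = 46.7748
R = abc/(4·Area) = (13.1·9.3·10.1)/(4·46.7748) = 1230.483/187.0992 = 6.577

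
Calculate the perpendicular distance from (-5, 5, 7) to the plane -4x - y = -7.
d = |(-4)(-5) + (-1)(5) + 0(7) - (-7)| / √((-4)² + (-1)² + 0²) = 22/√17 = 5.336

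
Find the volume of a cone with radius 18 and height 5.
Volume = (1/3) * pi * r² * h
Volume = (1/3) * pi * 18² * 5
Volume = (1/3) * pi * 324 * 5
Volume = (1/3) * pi * 1620
Volume = 1696.46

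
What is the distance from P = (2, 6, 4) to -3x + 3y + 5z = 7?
d = |(-3)(2) + 3(6) + 5(4) - (7)| / √((-3)² + 3² + 5²) = 25/√43 = 3.812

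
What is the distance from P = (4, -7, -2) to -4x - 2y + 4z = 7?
d = |(-4)(4) + (-2)(-7) + 4(-2) - (7)| / √((-4)² + (-2)² + 4²) = 17/√36 = 2.833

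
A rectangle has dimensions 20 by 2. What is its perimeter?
Perimeter = 2 * (length + width)
Perimeter = 2 * (20 + 2)
Perimeter = 2 * 22
Perimeter = 44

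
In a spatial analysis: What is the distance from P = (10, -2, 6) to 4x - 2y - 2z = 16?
d = |4(10) + (-2)(-2) + (-2)(6) - (16)| / √(4² + (-2)² + (-2)²) = 16/√24 = 3.266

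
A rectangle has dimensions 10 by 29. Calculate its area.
Area = length * width
Area = 10 * 29
Area = 290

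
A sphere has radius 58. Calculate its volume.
Volume = (4/3) * pi * r³
Volume = (4/3) * pi * 58³
Volume = (4/3) * pi * 195112
Volume = 817283.23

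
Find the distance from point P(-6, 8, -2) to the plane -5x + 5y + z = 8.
d = |(-5)(-6) + 5(8) + 1(-2) - (8)| / √((-5)² + 5² + 1²) = 60/√51 = 8.402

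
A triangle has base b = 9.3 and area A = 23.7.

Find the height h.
A = ½bh  →  h = 2A/b
h = 2·23.7/9.3 = 5.097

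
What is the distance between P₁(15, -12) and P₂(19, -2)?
Using the distance formula: d = sqrt((x₂-x₁)² + (y₂-y₁)²)
dx = 19 - 15 = 4
dy = (-2) - (-12) = 10
d = sqrt(4² + 10²) = sqrt(16 + 100) = sqrt(116) = 10.77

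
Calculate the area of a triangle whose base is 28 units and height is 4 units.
Area = (1/2) * base * height
Area = (1/2) * 28 * 4
Area = 56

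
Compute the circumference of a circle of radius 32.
Circumference = 2 * pi * r
Circumference = 2 * pi * 32
Circumference = 201.06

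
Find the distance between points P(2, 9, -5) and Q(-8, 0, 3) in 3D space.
d = √[(-10)² + (-9)² + (8)²] = √245 = 15.65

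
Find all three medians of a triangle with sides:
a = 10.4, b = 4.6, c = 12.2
Using m_x = ½√(2y² + 2z² - x²):
m_a = ½√(2·4.6² + 2·12.2² - 10.4²) = ½√231.84 = 7.613
m_b = ½√(2·10.4² + 2·12.2² - 4.6²) = ½√492.84 = 11.1
m_c = ½√(2·10.4² + 2·4.6² - 12.2²) = ½√109.8 = 5.239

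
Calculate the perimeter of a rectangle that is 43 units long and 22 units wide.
Perimeter = 2 * (length + width)
Perimeter = 2 * (43 + 22)
Perimeter = 2 * 65
Perimeter = 130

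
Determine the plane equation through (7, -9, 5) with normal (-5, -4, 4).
d = n·P = (-5)(7) + (-4)(-9) + (4)(5) = 21
Plane: -5x - 4y + 4z = 21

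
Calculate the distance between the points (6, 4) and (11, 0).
Using the distance formula: d = sqrt((x₂-x₁)² + (y₂-y₁)²)
dx = 11 - 6 = 5
dy = 0 - 4 = -4
d = sqrt(5² + (-4)²) = sqrt(25 + 16) = sqrt(41) = 6.40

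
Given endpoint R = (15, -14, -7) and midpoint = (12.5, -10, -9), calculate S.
S = (2×12.5 - 15, 2×(-10) - (-14), 2×(-9) - (-7)) = (10, -6, -11)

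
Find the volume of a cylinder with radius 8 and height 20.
Volume = pi * r² * h
Volume = pi * 8² * 20
Volume = pi * 64 * 20
Volume = pi * 1280
Volume = 4021.24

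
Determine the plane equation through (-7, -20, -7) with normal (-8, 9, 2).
d = n·P = (-8)(-7) + (9)(-20) + (2)(-7) = -138
Plane: -8x + 9y + 2z = -138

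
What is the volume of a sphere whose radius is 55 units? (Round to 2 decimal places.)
Volume = (4/3) * pi * r³
Volume = (4/3) * pi * 55³
Volume = (4/3) * pi * 166375
Volume = 696909.97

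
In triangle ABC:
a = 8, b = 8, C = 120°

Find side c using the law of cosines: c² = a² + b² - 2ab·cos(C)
c² = 8² + 8² - 2·8·8·cos(120°)
c² = 64 + 64 - 128·-0.5000 = 192
c = √192 = 13.86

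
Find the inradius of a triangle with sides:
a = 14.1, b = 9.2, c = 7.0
s = (a+b+c)/2 = (14.1+9.2+7.0)/2 = 15.15
Area = √(s(s-a)(s-b)(s-c)) = √(15.15·1.05·5.95·8.15) = 27.774
r = Area/s = 27.774/15.15 = 1.833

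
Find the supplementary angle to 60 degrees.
Supplementary angles sum to 180 degrees.
Other angle = 180 - 60
Other angle = 120 degrees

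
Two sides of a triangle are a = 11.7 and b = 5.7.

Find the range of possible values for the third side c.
By the triangle inequality: |a - b| < c < a + b
|11.7 - 5.7| < c < 11.7 + 5.7
6 < c < 17.4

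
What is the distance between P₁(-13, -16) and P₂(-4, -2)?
Using the distance formula: d = sqrt((x₂-x₁)² + (y₂-y₁)²)
dx = (-4) - (-13) = 9
dy = (-2) - (-16) = 14
d = sqrt(9² + 14²) = sqrt(81 + 196) = sqrt(277) = 16.64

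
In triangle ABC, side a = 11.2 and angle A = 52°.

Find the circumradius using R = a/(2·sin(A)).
R = a/(2·sin(A)) = 11.2/(2·sin(52°))
R = 11.2/(2·0.788011) = 11.2/1.576022 = 7.107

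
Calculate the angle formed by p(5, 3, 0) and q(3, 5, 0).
p·q = 30, |p|² = 34, |q|² = 34
cos θ = 30/√1156 ≈ 0.8824
θ ≈ 28.07°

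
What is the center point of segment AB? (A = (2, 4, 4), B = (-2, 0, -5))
Midpoint = ((2-2)/2, (4+0)/2, (4-5)/2) = (0, 2, -0.5)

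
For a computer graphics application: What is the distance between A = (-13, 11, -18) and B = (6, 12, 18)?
d = √[(19)² + (1)² + (36)²] = √1658 = 40.72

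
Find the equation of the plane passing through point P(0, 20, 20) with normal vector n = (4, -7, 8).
d = n·P = (4)(0) + (-7)(20) + (8)(20) = 20
Plane: 4x - 7y + 8z = 20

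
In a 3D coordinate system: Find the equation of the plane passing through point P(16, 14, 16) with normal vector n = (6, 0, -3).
d = n·P = (6)(16) + (0)(14) + (-3)(16) = 48
Plane: 6x - 3z = 48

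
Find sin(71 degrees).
sin(71 degrees) = 0.9455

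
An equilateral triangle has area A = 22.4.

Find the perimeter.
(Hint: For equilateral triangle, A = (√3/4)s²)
A = (√3/4)s²  →  s² = 4A/√3 = 4·22.4/√3 = 51.7306
s = 7.1924
Perimeter = 3s = 21.58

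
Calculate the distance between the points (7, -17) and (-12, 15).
Using the distance formula: d = sqrt((x₂-x₁)² + (y₂-y₁)²)
dx = (-12) - 7 = -19
dy = 15 - (-17) = 32
d = sqrt((-19)² + 32²) = sqrt(361 + 1024) = sqrt(1385) = 37.22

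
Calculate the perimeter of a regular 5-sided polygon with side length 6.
Perimeter = number of sides * side length
Perimeter = 5 * 6
Perimeter = 30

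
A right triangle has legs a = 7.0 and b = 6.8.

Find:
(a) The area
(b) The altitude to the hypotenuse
(a) Area = ½ab = ½·7.0·6.8 = 23.8
(b) Hypotenuse c = √(7.0² + 6.8²) = √95.24 = 9.7591
    Area = ½·c·h_c  →  h_c = 2·Area/c = 2·23.8/9.7591 = 4.877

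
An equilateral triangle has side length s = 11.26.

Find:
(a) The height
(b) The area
(a) Height h = s·√3/2 = 11.26·√3/2 = 9.751
(b) Area = (√3/4)·s² = (√3/4)·11.26² = (√3/4)·126.788 = 54.9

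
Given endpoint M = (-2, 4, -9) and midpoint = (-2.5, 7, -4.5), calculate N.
N = (2×(-2.5) - (-2), 2×7 - 4, 2×(-4.5) - (-9)) = (-3, 10, 0)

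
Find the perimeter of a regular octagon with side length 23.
Perimeter = number of sides * side length
Perimeter = 8 * 23
Perimeter = 184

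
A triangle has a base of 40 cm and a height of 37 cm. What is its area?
Area = (1/2) * base * height
Area = (1/2) * 40 * 37
Area = 740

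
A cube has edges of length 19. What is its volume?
Volume = s³
Volume = 19³
Volume = 6859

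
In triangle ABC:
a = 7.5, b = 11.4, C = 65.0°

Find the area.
Using A = ½ab·sin(C):
A = ½·7.5·11.4·sin(65.0°) = ½·85.5·0.906308 = 38.74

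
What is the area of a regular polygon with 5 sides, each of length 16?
For a regular 5-gon with side length s = 16:
Apothem a = s / (2*tan(pi/5)) = 16 / (2*tan(pi/5)) ≈ 11.0111
Perimeter P = 5 * 16 = 80
Area = (1/2) * P * a = (1/2) * 80 * 11.0111 = 440.44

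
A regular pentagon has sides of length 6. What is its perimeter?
Perimeter = number of sides * side length
Perimeter = 5 * 6
Perimeter = 30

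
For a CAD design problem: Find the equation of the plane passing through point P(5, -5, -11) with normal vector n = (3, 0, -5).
d = n·P = (3)(5) + (0)(-5) + (-5)(-11) = 70
Plane: 3x - 5z = 70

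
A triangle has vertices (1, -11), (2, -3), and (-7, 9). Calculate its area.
Using the coordinate formula: Area = (1/2)|x₁(y₂-y₃) + x₂(y₃-y₁) + x₃(y₁-y₂)|
Area = (1/2)|1((-3)-9) + 2(9-(-11)) + (-7)((-11)-(-3))|
Area = (1/2)|1*(-12) + 2*20 + (-7)*(-8)|
Area = (1/2)|(-12) + 40 + 56|
Area = (1/2)*84 = 42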